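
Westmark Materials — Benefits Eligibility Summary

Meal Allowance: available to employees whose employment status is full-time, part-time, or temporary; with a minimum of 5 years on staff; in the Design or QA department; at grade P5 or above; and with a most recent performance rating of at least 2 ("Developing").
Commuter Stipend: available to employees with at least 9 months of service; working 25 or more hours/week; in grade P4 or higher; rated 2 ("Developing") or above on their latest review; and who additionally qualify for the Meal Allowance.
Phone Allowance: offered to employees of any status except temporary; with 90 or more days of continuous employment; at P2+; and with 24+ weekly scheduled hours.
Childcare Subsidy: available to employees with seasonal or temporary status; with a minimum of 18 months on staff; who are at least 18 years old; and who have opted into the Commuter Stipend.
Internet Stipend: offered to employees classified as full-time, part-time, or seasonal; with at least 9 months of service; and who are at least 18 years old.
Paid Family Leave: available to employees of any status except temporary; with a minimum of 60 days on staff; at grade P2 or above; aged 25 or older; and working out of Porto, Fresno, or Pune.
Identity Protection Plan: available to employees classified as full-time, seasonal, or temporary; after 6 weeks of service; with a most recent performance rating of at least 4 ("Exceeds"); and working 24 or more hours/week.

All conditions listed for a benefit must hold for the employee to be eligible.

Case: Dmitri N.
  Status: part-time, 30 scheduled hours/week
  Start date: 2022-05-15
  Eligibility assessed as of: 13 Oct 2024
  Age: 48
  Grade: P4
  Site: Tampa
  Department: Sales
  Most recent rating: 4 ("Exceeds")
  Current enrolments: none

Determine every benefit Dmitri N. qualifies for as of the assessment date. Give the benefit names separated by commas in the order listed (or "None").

Phone Allowance, Internet Stipend

Service from 2022-05-15 to 13 Oct 2024: 882 days.
Meal Allowance — status part-time ✓; service 882 days < 5 years (≈1825 days) ✗ → not eligible.
Commuter Stipend — service 882 days ≥ 9 months (≈270 days) ✓; 30 hrs/wk ≥ 25 ✓; grade P4 ≥ P4 ✓; rating 4 ≥ 2 ✓; not eligible for Meal Allowance ✗ → not eligible.
Phone Allowance — status part-time ✓ (not excluded); service 882 days ≥ 90 days ✓; grade P4 ≥ P2 ✓; 30 hrs/wk ≥ 24 ✓ → eligible.
Childcare Subsidy — status part-time ✗ (requires seasonal or temporary) → not eligible.
Internet Stipend — status part-time ✓; service 882 days ≥ 9 months (≈270 days) ✓; age 48 ≥ 18 ✓ → eligible.
Paid Family Leave — status part-time ✓ (not excluded); service 882 days ≥ 60 days ✓; grade P4 ≥ P2 ✓; age 48 ≥ 25 ✓; site Tampa ✗ (not Porto, Fresno, or Pune) → not eligible.
Identity Protection Plan — status part-time ✗ (requires full-time, seasonal, or temporary) → not eligible.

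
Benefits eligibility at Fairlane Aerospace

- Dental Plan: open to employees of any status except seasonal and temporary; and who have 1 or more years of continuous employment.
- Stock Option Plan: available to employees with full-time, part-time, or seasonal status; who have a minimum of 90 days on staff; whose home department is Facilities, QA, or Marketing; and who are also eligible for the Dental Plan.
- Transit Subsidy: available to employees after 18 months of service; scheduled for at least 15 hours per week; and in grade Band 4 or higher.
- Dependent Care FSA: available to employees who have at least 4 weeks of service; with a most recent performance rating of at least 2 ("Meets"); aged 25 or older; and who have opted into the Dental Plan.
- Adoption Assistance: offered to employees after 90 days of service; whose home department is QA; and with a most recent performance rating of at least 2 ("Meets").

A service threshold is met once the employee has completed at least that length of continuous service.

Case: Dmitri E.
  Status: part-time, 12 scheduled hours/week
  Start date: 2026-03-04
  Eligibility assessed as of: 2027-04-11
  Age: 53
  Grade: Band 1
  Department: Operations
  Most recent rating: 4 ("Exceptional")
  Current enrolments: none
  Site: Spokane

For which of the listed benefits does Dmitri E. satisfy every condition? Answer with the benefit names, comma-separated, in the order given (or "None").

Service from 2026-03-04 to 2027-04-11: 403 days.
Dental Plan — status part-time ✓ (not excluded); service 403 days ≥ 1 year (≈365 days) ✓ → eligible.
Stock Option Plan — status part-time ✓; service 403 days ≥ 90 days ✓; dept Operations ✗ → not eligible.
Transit Subsidy — service 403 days < 18 months (≈540 days) ✗ → not eligible.
Dependent Care FSA — service 403 days ≥ 4 weeks (≈28 days) ✓; rating 4 ≥ 2 ✓; age 53 ≥ 25 ✓; not enrolled in Dental Plan ✗ → not eligible.
Adoption Assistance — service 403 days ≥ 90 days ✓; dept Operations ✗ → not eligible.

Dental Plan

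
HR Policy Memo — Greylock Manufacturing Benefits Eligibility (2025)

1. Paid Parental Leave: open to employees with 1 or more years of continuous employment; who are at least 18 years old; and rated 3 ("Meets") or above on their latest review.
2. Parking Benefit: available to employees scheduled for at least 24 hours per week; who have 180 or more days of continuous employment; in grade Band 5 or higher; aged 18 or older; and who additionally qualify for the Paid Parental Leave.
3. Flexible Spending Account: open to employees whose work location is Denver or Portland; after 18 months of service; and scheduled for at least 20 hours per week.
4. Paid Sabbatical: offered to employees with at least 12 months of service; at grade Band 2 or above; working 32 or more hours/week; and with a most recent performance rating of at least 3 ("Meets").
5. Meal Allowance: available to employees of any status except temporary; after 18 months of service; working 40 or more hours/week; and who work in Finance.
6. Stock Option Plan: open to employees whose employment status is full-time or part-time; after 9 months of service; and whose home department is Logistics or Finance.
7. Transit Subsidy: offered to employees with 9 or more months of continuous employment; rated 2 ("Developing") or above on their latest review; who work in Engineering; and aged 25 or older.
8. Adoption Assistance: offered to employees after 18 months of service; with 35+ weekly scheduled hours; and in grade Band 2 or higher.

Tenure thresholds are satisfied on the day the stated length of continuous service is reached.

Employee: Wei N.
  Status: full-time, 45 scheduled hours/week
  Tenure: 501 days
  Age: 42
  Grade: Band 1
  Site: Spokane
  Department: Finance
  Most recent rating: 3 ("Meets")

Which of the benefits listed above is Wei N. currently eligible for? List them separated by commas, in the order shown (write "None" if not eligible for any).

Paid Parental Leave, Stock Option Plan

Paid Parental Leave — service 501 days ≥ 1 year (≈365 days) ✓; age 42 ≥ 18 ✓; rating 3 ≥ 3 ✓ → eligible.
Parking Benefit — 45 hrs/wk ≥ 24 ✓; service 501 days ≥ 180 days ✓; grade Band 1 < Band 5 ✗ → not eligible.
Flexible Spending Account — site Spokane ✗ (not Denver or Portland) → not eligible.
Paid Sabbatical — service 501 days ≥ 12 months (≈360 days) ✓; grade Band 1 < Band 2 ✗ → not eligible.
Meal Allowance — status full-time ✓ (not excluded); service 501 days < 18 months (≈540 days) ✗ → not eligible.
Stock Option Plan — status full-time ✓; service 501 days ≥ 9 months (≈270 days) ✓; dept Finance ✓ → eligible.
Transit Subsidy — service 501 days ≥ 9 months (≈270 days) ✓; rating 3 ≥ 2 ✓; dept Finance ✗ → not eligible.
Adoption Assistance — service 501 days < 18 months (≈540 days) ✗ → not eligible.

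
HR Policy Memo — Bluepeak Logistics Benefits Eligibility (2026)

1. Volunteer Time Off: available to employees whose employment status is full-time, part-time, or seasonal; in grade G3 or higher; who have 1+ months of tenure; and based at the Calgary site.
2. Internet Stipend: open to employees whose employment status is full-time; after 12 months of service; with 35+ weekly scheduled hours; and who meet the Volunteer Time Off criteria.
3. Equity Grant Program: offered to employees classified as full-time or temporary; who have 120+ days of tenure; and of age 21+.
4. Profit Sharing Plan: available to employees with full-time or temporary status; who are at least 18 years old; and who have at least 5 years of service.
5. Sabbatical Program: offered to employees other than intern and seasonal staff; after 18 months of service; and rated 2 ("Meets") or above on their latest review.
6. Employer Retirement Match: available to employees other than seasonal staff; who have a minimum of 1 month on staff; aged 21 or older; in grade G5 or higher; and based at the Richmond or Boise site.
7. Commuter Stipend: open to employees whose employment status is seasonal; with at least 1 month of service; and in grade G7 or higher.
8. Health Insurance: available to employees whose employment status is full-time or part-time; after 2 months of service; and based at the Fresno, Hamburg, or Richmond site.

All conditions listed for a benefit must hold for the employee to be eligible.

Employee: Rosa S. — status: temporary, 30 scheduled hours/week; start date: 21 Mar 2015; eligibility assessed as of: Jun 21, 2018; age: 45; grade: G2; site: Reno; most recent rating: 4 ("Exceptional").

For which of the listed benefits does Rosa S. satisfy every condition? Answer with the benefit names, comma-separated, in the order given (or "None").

Equity Grant Program, Sabbatical Program

Service from 21 Mar 2015 to Jun 21, 2018: 1188 days.
Volunteer Time Off — status temporary ✗ (requires full-time, part-time, or seasonal) → not eligible.
Internet Stipend — status temporary ✗ (requires full-time) → not eligible.
Equity Grant Program — status temporary ✓; service 1188 days ≥ 120 days ✓; age 45 ≥ 21 ✓ → eligible.
Profit Sharing Plan — status temporary ✓; age 45 ≥ 18 ✓; service 1188 days < 5 years (≈1825 days) ✗ → not eligible.
Sabbatical Program — status temporary ✓ (not excluded); service 1188 days ≥ 18 months (≈540 days) ✓; rating 4 ≥ 2 ✓ → eligible.
Employer Retirement Match — status temporary ✓ (not excluded); service 1188 days ≥ 1 month (≈30 days) ✓; age 45 ≥ 21 ✓; grade G2 < G5 ✗ → not eligible.
Commuter Stipend — status temporary ✗ (requires seasonal) → not eligible.
Health Insurance — status temporary ✗ (requires full-time or part-time) → not eligible.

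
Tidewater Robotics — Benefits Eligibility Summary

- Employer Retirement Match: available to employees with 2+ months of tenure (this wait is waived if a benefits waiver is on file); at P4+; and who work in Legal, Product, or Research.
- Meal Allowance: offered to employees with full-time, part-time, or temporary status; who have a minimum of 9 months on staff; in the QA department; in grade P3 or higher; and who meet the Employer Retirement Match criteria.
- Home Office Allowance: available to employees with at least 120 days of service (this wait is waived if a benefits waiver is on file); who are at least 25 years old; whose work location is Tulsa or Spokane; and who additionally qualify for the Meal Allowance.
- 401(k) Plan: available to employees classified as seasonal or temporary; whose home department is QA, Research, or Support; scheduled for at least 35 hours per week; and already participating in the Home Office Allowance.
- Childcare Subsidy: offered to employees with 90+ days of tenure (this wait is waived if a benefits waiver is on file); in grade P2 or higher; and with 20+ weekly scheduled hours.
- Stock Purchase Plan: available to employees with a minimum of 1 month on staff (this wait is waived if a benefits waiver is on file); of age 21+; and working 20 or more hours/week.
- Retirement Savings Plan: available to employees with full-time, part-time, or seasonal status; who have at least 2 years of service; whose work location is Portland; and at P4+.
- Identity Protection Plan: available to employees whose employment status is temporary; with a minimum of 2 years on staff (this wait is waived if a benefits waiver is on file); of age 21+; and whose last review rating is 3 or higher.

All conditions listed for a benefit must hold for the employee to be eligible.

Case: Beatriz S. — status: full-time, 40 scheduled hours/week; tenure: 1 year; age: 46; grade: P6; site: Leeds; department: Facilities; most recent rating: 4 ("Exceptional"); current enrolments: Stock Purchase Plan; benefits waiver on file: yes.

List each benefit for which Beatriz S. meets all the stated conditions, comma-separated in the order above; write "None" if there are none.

Employer Retirement Match — benefits waiver on file ✓; grade P6 ≥ P4 ✓; dept Facilities ✗ → not eligible.
Meal Allowance — status full-time ✓; service 1 year ≥ 9 months (≈270 days) ✓; dept Facilities ✗ → not eligible.
Home Office Allowance — benefits waiver on file ✓; age 46 ≥ 25 ✓; site Leeds ✗ (not Tulsa or Spokane) → not eligible.
401(k) Plan — status full-time ✗ (requires seasonal or temporary) → not eligible.
Childcare Subsidy — benefits waiver on file ✓; grade P6 ≥ P2 ✓; 40 hrs/wk ≥ 20 ✓ → eligible.
Stock Purchase Plan — benefits waiver on file ✓; age 46 ≥ 21 ✓; 40 hrs/wk ≥ 20 ✓ → eligible.
Retirement Savings Plan — status full-time ✓; service 1 year < 2 years ✗ → not eligible.
Identity Protection Plan — status full-time ✗ (requires temporary) → not eligible.

Childcare Subsidy, Stock Purchase Plan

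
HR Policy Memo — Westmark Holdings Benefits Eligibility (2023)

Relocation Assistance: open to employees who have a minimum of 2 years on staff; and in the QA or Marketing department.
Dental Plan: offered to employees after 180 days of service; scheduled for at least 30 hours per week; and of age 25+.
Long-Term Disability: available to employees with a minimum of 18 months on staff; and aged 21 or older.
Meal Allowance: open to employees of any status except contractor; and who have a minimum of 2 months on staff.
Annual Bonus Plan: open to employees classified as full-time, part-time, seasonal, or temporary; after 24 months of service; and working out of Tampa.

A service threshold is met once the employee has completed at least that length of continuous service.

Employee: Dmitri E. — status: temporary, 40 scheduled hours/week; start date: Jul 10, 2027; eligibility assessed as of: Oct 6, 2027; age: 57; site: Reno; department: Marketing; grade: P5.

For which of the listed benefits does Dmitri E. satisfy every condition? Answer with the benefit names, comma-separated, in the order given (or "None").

Service from Jul 10, 2027 to Oct 6, 2027: 88 days.
Relocation Assistance — service 88 days < 2 years (≈730 days) ✗ → not eligible.
Dental Plan — service 88 days < 180 days ✗ → not eligible.
Long-Term Disability — service 88 days < 18 months (≈540 days) ✗ → not eligible.
Meal Allowance — status temporary ✓ (not excluded); service 88 days ≥ 2 months (≈60 days) ✓ → eligible.
Annual Bonus Plan — status temporary ✓; service 88 days < 24 months (≈720 days) ✗ → not eligible.

Meal Allowance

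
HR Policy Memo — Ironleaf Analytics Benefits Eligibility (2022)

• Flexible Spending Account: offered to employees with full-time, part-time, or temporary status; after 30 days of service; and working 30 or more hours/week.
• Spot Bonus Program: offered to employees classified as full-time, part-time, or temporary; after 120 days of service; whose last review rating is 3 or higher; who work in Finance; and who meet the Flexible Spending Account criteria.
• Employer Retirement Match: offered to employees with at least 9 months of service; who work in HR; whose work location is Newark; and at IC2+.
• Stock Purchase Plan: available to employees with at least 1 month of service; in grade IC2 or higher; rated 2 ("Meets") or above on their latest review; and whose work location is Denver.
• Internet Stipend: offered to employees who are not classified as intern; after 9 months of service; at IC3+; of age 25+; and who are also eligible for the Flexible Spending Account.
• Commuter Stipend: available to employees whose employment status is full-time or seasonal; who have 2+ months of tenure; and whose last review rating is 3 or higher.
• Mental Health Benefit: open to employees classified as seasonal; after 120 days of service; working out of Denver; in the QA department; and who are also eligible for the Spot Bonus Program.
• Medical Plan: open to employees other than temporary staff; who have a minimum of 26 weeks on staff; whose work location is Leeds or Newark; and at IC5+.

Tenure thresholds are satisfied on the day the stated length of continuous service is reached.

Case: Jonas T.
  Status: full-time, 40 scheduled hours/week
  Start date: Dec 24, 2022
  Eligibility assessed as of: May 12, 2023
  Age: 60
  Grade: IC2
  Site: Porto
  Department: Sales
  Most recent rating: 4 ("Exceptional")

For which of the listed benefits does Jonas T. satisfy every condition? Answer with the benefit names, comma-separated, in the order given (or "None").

Flexible Spending Account, Commuter Stipend

Service from Dec 24, 2022 to May 12, 2023: 139 days.
Flexible Spending Account — status full-time ✓; service 139 days ≥ 30 days ✓; 40 hrs/wk ≥ 30 ✓ → eligible.
Spot Bonus Program — status full-time ✓; service 139 days ≥ 120 days ✓; rating 4 ≥ 3 ✓; dept Sales ✗ → not eligible.
Employer Retirement Match — service 139 days < 9 months (≈270 days) ✗ → not eligible.
Stock Purchase Plan — service 139 days ≥ 1 month (≈30 days) ✓; grade IC2 ≥ IC2 ✓; rating 4 ≥ 2 ✓; site Porto ✗ (not Denver) → not eligible.
Internet Stipend — status full-time ✓ (not excluded); service 139 days < 9 months (≈270 days) ✗ → not eligible.
Commuter Stipend — status full-time ✓; service 139 days ≥ 2 months (≈60 days) ✓; rating 4 ≥ 3 ✓ → eligible.
Mental Health Benefit — status full-time ✗ (requires seasonal) → not eligible.
Medical Plan — status full-time ✓ (not excluded); service 139 days < 26 weeks (≈182 days) ✗ → not eligible.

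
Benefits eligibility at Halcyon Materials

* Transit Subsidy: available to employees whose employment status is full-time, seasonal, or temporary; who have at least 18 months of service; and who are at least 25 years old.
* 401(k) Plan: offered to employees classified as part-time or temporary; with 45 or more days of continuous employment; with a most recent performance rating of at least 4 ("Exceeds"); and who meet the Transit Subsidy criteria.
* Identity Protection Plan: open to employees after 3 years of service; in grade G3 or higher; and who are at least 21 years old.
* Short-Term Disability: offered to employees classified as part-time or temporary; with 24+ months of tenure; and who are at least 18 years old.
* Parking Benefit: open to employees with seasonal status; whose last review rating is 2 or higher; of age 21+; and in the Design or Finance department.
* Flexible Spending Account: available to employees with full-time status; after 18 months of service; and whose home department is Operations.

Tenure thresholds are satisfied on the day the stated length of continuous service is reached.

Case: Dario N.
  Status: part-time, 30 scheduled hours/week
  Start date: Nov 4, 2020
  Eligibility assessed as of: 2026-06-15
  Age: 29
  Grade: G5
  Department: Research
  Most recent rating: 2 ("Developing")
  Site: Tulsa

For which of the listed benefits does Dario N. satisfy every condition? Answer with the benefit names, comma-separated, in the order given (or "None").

Service from Nov 4, 2020 to 2026-06-15: 2049 days.
Transit Subsidy — status part-time ✗ (requires full-time, seasonal, or temporary) → not eligible.
401(k) Plan — status part-time ✓; service 2049 days ≥ 45 days ✓; rating 2 < 4 ✗ → not eligible.
Identity Protection Plan — service 2049 days ≥ 3 years (≈1095 days) ✓; grade G5 ≥ G3 ✓; age 29 ≥ 21 ✓ → eligible.
Short-Term Disability — status part-time ✓; service 2049 days ≥ 24 months (≈720 days) ✓; age 29 ≥ 18 ✓ → eligible.
Parking Benefit — status part-time ✗ (requires seasonal) → not eligible.
Flexible Spending Account — status part-time ✗ (requires full-time) → not eligible.

Identity Protection Plan, Short-Term Disability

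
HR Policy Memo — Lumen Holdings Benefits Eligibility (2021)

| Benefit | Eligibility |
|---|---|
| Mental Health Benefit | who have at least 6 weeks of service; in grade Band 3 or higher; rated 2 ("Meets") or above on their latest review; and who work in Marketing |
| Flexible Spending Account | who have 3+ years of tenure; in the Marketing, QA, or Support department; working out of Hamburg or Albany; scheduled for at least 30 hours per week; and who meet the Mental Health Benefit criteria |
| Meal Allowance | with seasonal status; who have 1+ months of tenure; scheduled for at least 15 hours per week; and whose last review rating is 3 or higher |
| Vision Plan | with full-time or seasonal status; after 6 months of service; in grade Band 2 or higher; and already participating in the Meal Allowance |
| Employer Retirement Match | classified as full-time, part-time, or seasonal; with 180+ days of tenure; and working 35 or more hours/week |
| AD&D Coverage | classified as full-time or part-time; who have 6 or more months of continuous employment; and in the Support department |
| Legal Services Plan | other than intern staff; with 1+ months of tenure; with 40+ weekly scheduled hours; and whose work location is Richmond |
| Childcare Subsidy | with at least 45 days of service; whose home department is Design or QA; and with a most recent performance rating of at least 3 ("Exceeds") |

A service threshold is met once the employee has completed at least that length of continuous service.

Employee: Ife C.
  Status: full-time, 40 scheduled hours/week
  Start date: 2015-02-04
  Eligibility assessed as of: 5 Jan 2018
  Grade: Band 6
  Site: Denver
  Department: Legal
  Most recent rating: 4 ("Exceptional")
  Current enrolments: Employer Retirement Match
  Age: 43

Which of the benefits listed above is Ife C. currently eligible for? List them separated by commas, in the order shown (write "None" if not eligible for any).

Employer Retirement Match

Service from 2015-02-04 to 5 Jan 2018: 1066 days.
Mental Health Benefit — service 1066 days ≥ 6 weeks (≈42 days) ✓; grade Band 6 ≥ Band 3 ✓; rating 4 ≥ 2 ✓; dept Legal ✗ → not eligible.
Flexible Spending Account — service 1066 days < 3 years (≈1095 days) ✗ → not eligible.
Meal Allowance — status full-time ✗ (requires seasonal) → not eligible.
Vision Plan — status full-time ✓; service 1066 days ≥ 6 months (≈180 days) ✓; grade Band 6 ≥ Band 2 ✓; not enrolled in Meal Allowance ✗ → not eligible.
Employer Retirement Match — status full-time ✓; service 1066 days ≥ 180 days ✓; 40 hrs/wk ≥ 35 ✓ → eligible.
AD&D Coverage — status full-time ✓; service 1066 days ≥ 6 months (≈180 days) ✓; dept Legal ✗ → not eligible.
Legal Services Plan — status full-time ✓ (not excluded); service 1066 days ≥ 1 month (≈30 days) ✓; 40 hrs/wk ≥ 40 ✓; site Denver ✗ (not Richmond) → not eligible.
Childcare Subsidy — service 1066 days ≥ 45 days ✓; dept Legal ✗ → not eligible.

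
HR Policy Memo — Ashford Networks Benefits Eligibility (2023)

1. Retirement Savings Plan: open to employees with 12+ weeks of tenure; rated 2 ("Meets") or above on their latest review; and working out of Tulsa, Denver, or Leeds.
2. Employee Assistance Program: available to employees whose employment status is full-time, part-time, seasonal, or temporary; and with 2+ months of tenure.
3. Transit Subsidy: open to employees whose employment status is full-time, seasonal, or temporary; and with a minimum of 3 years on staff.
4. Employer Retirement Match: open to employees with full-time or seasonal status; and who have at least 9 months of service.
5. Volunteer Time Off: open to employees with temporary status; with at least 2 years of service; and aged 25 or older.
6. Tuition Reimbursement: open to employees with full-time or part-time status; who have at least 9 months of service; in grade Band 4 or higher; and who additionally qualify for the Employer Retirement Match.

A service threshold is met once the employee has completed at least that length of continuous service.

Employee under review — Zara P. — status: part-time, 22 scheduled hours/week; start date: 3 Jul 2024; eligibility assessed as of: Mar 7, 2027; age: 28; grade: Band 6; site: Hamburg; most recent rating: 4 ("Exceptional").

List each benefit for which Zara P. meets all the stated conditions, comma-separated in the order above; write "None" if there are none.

Employee Assistance Program

Service from 3 Jul 2024 to Mar 7, 2027: 977 days.
Retirement Savings Plan — service 977 days ≥ 12 weeks (≈84 days) ✓; rating 4 ≥ 2 ✓; site Hamburg ✗ (not Tulsa, Denver, or Leeds) → not eligible.
Employee Assistance Program — status part-time ✓; service 977 days ≥ 2 months (≈60 days) ✓ → eligible.
Transit Subsidy — status part-time ✗ (requires full-time, seasonal, or temporary) → not eligible.
Employer Retirement Match — status part-time ✗ (requires full-time or seasonal) → not eligible.
Volunteer Time Off — status part-time ✗ (requires temporary) → not eligible.
Tuition Reimbursement — status part-time ✓; service 977 days ≥ 9 months (≈270 days) ✓; grade Band 6 ≥ Band 4 ✓; not eligible for Employer Retirement Match ✗ → not eligible.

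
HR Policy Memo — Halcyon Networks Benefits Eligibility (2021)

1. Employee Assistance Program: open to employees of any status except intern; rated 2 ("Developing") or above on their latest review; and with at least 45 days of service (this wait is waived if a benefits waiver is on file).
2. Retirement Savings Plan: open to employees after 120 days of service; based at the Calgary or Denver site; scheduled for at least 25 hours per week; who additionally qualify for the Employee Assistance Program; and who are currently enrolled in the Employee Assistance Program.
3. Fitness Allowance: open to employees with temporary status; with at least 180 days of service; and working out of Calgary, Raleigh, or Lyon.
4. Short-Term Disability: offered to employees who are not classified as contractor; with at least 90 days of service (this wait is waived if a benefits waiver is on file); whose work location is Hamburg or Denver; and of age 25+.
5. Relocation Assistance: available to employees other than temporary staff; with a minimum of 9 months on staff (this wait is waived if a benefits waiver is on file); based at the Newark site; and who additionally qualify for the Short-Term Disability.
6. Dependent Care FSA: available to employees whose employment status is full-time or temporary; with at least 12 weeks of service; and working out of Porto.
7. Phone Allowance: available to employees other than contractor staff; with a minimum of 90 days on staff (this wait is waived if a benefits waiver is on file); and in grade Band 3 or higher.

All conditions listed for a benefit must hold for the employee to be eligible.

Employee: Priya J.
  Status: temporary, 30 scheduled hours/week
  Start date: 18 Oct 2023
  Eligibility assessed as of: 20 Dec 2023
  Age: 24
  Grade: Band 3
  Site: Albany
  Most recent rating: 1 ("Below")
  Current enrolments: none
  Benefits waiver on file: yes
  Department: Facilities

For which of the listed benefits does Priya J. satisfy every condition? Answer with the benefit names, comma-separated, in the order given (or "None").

Phone Allowance

Service from 18 Oct 2023 to 20 Dec 2023: 63 days.
Employee Assistance Program — status temporary ✓ (not excluded); rating 1 < 2 ✗ → not eligible.
Retirement Savings Plan — service 63 days < 120 days ✗ → not eligible.
Fitness Allowance — status temporary ✓; service 63 days < 180 days ✗ → not eligible.
Short-Term Disability — status temporary ✓ (not excluded); benefits waiver on file ✓; site Albany ✗ (not Hamburg or Denver) → not eligible.
Relocation Assistance — status temporary ✗ (excluded) → not eligible.
Dependent Care FSA — status temporary ✓; service 63 days < 12 weeks (≈84 days) ✗ → not eligible.
Phone Allowance — status temporary ✓ (not excluded); benefits waiver on file ✓; grade Band 3 ≥ Band 3 ✓ → eligible.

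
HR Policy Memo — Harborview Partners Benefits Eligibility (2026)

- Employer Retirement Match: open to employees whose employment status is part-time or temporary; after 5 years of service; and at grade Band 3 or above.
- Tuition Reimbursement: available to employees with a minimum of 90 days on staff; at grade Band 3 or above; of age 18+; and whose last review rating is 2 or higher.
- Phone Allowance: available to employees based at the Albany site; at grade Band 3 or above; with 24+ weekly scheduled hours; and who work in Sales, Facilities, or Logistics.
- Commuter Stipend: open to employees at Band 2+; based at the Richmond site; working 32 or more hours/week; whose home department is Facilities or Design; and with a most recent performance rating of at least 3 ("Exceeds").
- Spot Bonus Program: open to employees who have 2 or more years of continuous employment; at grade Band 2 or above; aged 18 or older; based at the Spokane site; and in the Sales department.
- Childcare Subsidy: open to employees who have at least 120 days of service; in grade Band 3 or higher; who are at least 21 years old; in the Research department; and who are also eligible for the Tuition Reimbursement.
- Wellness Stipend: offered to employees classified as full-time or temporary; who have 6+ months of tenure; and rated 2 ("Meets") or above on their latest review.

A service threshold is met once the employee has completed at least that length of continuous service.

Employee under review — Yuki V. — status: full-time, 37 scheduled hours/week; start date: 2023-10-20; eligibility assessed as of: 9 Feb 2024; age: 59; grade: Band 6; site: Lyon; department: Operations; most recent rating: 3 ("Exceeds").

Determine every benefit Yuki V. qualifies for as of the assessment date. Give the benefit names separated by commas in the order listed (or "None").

Tuition Reimbursement

Service from 2023-10-20 to 9 Feb 2024: 112 days.
Employer Retirement Match — status full-time ✗ (requires part-time or temporary) → not eligible.
Tuition Reimbursement — service 112 days ≥ 90 days ✓; grade Band 6 ≥ Band 3 ✓; age 59 ≥ 18 ✓; rating 3 ≥ 2 ✓ → eligible.
Phone Allowance — site Lyon ✗ (not Albany) → not eligible.
Commuter Stipend — grade Band 6 ≥ Band 2 ✓; site Lyon ✗ (not Richmond) → not eligible.
Spot Bonus Program — service 112 days < 2 years (≈730 days) ✗ → not eligible.
Childcare Subsidy — service 112 days < 120 days ✗ → not eligible.
Wellness Stipend — status full-time ✓; service 112 days < 6 months (≈180 days) ✗ → not eligible.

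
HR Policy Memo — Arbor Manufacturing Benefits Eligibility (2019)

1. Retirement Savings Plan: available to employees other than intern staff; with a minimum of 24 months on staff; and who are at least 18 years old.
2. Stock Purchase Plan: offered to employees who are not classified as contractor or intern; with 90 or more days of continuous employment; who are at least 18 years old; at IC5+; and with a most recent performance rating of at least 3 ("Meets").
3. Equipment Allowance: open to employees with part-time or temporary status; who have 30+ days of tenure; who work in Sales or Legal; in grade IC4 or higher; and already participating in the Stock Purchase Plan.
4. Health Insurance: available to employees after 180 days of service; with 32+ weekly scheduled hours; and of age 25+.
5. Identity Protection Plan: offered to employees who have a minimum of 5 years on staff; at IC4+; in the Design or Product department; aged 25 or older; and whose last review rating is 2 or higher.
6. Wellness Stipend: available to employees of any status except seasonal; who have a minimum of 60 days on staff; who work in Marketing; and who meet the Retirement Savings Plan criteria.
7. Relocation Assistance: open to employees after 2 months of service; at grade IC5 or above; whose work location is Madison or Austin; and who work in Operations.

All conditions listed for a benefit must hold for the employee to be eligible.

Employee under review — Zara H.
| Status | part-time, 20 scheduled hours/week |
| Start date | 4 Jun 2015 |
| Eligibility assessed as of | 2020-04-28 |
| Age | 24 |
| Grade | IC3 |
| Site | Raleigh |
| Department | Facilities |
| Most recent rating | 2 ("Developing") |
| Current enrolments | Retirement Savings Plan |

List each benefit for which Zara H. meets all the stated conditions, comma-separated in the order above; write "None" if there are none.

Service from 4 Jun 2015 to 2020-04-28: 1790 days.
Retirement Savings Plan — status part-time ✓ (not excluded); service 1790 days ≥ 24 months (≈720 days) ✓; age 24 ≥ 18 ✓ → eligible.
Stock Purchase Plan — status part-time ✓ (not excluded); service 1790 days ≥ 90 days ✓; age 24 ≥ 18 ✓; grade IC3 < IC5 ✗ → not eligible.
Equipment Allowance — status part-time ✓; service 1790 days ≥ 30 days ✓; dept Facilities ✗ → not eligible.
Health Insurance — service 1790 days ≥ 180 days ✓; 20 hrs/wk < 32 ✗ → not eligible.
Identity Protection Plan — service 1790 days < 5 years (≈1825 days) ✗ → not eligible.
Wellness Stipend — status part-time ✓ (not excluded); service 1790 days ≥ 60 days ✓; dept Facilities ✗ → not eligible.
Relocation Assistance — service 1790 days ≥ 2 months (≈60 days) ✓; grade IC3 < IC5 ✗ → not eligible.

Retirement Savings Plan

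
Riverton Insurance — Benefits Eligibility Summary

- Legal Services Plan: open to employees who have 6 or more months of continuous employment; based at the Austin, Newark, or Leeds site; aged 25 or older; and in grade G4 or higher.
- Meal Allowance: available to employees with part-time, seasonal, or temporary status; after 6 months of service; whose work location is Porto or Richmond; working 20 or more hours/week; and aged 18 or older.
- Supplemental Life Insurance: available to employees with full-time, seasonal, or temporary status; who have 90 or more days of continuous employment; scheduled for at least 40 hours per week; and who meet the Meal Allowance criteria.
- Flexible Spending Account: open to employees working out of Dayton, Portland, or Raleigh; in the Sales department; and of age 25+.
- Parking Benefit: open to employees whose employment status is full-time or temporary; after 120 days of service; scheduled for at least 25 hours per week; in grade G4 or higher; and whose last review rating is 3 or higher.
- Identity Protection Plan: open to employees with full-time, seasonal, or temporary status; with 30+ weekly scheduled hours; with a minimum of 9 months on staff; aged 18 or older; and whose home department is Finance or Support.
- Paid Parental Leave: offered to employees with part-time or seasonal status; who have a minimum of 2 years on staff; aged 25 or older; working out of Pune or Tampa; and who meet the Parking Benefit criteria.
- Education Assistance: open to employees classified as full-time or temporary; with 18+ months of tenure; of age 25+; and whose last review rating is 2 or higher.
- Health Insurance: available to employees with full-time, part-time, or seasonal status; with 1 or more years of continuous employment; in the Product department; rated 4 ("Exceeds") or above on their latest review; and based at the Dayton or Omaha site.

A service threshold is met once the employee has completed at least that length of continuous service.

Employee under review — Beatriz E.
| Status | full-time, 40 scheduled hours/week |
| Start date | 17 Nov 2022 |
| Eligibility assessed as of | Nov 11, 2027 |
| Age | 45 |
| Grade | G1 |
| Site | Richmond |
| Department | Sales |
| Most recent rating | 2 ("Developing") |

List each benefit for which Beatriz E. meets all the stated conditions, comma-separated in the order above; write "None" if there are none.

Education Assistance

Service from 17 Nov 2022 to Nov 11, 2027: 1820 days.
Legal Services Plan — service 1820 days ≥ 6 months (≈180 days) ✓; site Richmond ✗ (not Austin, Newark, or Leeds) → not eligible.
Meal Allowance — status full-time ✗ (requires part-time, seasonal, or temporary) → not eligible.
Supplemental Life Insurance — status full-time ✓; service 1820 days ≥ 90 days ✓; 40 hrs/wk ≥ 40 ✓; not eligible for Meal Allowance ✗ → not eligible.
Flexible Spending Account — site Richmond ✗ (not Dayton, Portland, or Raleigh) → not eligible.
Parking Benefit — status full-time ✓; service 1820 days ≥ 120 days ✓; 40 hrs/wk ≥ 25 ✓; grade G1 < G4 ✗ → not eligible.
Identity Protection Plan — status full-time ✓; 40 hrs/wk ≥ 30 ✓; service 1820 days ≥ 9 months (≈270 days) ✓; age 45 ≥ 18 ✓; dept Sales ✗ → not eligible.
Paid Parental Leave — status full-time ✗ (requires part-time or seasonal) → not eligible.
Education Assistance — status full-time ✓; service 1820 days ≥ 18 months (≈540 days) ✓; age 45 ≥ 25 ✓; rating 2 ≥ 2 ✓ → eligible.
Health Insurance — status full-time ✓; service 1820 days ≥ 1 year (≈365 days) ✓; dept Sales ✗ → not eligible.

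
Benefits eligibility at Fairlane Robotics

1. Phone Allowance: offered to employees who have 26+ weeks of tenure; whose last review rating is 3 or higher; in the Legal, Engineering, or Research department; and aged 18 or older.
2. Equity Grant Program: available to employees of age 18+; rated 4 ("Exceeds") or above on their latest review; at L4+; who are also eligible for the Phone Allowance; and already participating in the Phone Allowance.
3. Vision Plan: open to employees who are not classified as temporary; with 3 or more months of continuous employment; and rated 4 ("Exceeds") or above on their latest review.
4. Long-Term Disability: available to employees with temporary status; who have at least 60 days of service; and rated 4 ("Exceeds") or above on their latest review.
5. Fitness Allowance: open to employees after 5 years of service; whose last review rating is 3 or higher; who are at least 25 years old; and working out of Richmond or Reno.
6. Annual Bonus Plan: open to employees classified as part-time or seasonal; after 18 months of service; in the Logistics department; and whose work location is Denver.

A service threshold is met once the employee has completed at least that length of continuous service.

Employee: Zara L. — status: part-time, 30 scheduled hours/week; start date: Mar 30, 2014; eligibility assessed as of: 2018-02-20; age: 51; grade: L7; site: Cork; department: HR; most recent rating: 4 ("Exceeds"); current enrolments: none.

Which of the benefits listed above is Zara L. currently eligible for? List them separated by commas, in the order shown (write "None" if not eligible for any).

Service from Mar 30, 2014 to 2018-02-20: 1423 days.
Phone Allowance — service 1423 days ≥ 26 weeks (≈182 days) ✓; rating 4 ≥ 3 ✓; dept HR ✗ → not eligible.
Equity Grant Program — age 51 ≥ 18 ✓; rating 4 ≥ 4 ✓; grade L7 ≥ L4 ✓; not eligible for Phone Allowance ✗ → not eligible.
Vision Plan — status part-time ✓ (not excluded); service 1423 days ≥ 3 months (≈90 days) ✓; rating 4 ≥ 4 ✓ → eligible.
Long-Term Disability — status part-time ✗ (requires temporary) → not eligible.
Fitness Allowance — service 1423 days < 5 years (≈1825 days) ✗ → not eligible.
Annual Bonus Plan — status part-time ✓; service 1423 days ≥ 18 months (≈540 days) ✓; dept HR ✗ → not eligible.

Vision Plan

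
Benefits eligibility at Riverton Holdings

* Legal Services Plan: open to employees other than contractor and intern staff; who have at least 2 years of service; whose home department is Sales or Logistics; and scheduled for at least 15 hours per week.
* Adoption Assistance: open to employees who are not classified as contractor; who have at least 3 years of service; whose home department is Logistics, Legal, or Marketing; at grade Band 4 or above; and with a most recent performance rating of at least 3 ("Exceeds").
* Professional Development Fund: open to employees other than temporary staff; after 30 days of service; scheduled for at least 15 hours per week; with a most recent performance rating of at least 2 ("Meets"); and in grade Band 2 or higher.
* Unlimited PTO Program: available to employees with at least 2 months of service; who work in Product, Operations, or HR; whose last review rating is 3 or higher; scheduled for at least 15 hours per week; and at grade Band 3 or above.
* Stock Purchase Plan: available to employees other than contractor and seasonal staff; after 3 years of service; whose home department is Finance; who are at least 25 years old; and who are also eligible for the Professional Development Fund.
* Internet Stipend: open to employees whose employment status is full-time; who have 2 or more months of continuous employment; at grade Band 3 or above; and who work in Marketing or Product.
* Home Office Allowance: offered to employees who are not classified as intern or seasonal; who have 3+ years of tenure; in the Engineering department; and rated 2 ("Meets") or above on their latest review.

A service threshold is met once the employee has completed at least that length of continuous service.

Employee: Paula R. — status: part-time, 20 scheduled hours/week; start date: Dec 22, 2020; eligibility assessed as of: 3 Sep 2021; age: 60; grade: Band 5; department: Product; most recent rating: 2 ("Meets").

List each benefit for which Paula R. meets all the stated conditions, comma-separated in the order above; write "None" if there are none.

Professional Development Fund

Service from Dec 22, 2020 to 3 Sep 2021: 255 days.
Legal Services Plan — status part-time ✓ (not excluded); service 255 days < 2 years (≈730 days) ✗ → not eligible.
Adoption Assistance — status part-time ✓ (not excluded); service 255 days < 3 years (≈1095 days) ✗ → not eligible.
Professional Development Fund — status part-time ✓ (not excluded); service 255 days ≥ 30 days ✓; 20 hrs/wk ≥ 15 ✓; rating 2 ≥ 2 ✓; grade Band 5 ≥ Band 2 ✓ → eligible.
Unlimited PTO Program — service 255 days ≥ 2 months (≈60 days) ✓; dept Product ✓; rating 2 < 3 ✗ → not eligible.
Stock Purchase Plan — status part-time ✓ (not excluded); service 255 days < 3 years (≈1095 days) ✗ → not eligible.
Internet Stipend — status part-time ✗ (requires full-time) → not eligible.
Home Office Allowance — status part-time ✓ (not excluded); service 255 days < 3 years (≈1095 days) ✗ → not eligible.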